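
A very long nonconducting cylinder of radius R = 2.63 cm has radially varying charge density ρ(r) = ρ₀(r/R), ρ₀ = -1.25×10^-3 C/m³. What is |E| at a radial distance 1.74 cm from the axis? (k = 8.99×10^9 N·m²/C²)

E ≈ 5.42×10^5 V/m

By cylindrical symmetry E is radial; use a coaxial Gaussian cylinder of radius 1.74 cm and length L (r < R).
Integrating ρ over the cross-section to radius r: λ_enc = (2πρ₀/R) ∫₀^r r'^2 dr' = 2πρ₀ r^3/(3·R) = -5.244×10^-7 C/m.
By Gauss's law (flux through the curved wall only), E·2πrL = λ_enc L/ε₀.
E = 2k|λ_enc|/r = 2(8.99×10^9)(5.244×10^-7)/(0.0174) = 5.42e5 N/C.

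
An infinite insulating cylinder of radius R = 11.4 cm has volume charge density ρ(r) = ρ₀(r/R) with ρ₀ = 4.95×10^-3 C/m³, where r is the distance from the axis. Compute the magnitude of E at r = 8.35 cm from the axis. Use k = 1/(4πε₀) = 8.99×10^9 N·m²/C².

1.14e7 N/C

By cylindrical symmetry E is radial; use a coaxial Gaussian cylinder of radius 8.35 cm and length L (r < R).
Integrating ρ over the cross-section to radius r: λ_enc = (2πρ₀/R) ∫₀^r r'^2 dr' = 2πρ₀ r^3/(3·R) = 5.294×10^-5 C/m.
Gauss's law: E·2πrL = λ_enc L/ε₀.
E = 2k|λ_enc|/r = 2(8.99×10^9)(5.294×10^-5)/(0.0835) = 1.14×10^7 N/C.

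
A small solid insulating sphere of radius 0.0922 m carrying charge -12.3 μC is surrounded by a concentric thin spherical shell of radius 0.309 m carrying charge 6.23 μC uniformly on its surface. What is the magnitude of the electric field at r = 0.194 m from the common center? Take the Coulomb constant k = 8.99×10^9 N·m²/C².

E ≈ 2.94×10^6 N/C

By spherical symmetry E is radial; choose a Gaussian sphere of radius r = 0.194 m (between the bodies, 0.0922 m < r < 0.309 m).
The shell at 0.309 m lies outside the Gaussian surface, so Q_enc = -12.3 μC = -1.23×10^-5 C.
By Gauss's law, ∮E·dA = E·4πr² = Q_enc/ε₀.
E = k|Q_enc|/r² = (8.99×10^9)(1.23×10^-5)/(0.194)² = 2.94×10^6 N/C.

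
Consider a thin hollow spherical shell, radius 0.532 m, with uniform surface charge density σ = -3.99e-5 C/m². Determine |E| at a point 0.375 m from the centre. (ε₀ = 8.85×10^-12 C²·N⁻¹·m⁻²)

Use a concentric Gaussian sphere at r = 0.375 m (inside the shell, r < 0.532 m).
No charge lies within this surface, so Q_enc = 0 and Gauss's law gives E·4πr² = 0 ⇒ E = 0.

|E| = 0 N/C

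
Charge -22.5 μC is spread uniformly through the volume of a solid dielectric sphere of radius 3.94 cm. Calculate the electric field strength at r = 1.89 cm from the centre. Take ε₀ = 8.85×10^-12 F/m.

|E| = 6.25e7 N/C

By spherical symmetry E is radial; choose a Gaussian sphere of radius r = 1.89 cm (r < R).
For a uniform sphere the enclosed fraction is (r/R)³, so Q_enc = (-22.5 μC)(0.0189/0.0394)³ = -2.484e-6 C.
Applying ∮E·dA = Q_enc/ε₀ with Φ = E(4πr²):
E = |Q_enc|/(4πε₀r²) = (2.484e-6)/(4π·8.85×10^-12·(0.0189)²) = 6.25×10^7 N/C.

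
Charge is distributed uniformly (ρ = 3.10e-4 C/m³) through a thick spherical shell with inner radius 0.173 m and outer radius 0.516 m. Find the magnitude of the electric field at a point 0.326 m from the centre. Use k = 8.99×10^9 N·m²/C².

E ≈ 3.24×10^6 V/m

Use a concentric Gaussian sphere at r = 0.326 m (within the shell material, 0.173 m < r < 0.516 m).
Only the shell between 0.173 m and r is enclosed: Q_enc = ρ·(4π/3)(r³ − a³) = (3.10×10^-4)·(4π/3)·((0.326)³ − (0.173)³) = 3.827×10^-5 C.
By Gauss's law, ∮E·dA = E·4πr² = Q_enc/ε₀.
E = k|Q_enc|/r² = (8.99×10^9)(3.827e-5)/(0.326)² = 3.24×10^6 N/C.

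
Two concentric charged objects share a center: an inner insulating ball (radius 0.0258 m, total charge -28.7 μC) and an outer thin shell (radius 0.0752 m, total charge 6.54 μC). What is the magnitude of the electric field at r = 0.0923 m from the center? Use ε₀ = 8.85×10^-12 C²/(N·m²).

Symmetry ⇒ E = E(r) r̂. Gaussian sphere of radius r = 0.0923 m (r > 0.0752 m, enclosing both).
Q_enc = (-28.7 μC) + (6.54 μC) = -2.216e-5 C.
Applying ∮E·dA = Q_enc/ε₀ with Φ = E(4πr²):
E = |Q_enc|/(4πε₀r²) = (2.216×10^-5)/(4π·8.85×10^-12·(0.0923)²) = 2.34×10^7 N/C.

|E| = 2.34×10^7 N/C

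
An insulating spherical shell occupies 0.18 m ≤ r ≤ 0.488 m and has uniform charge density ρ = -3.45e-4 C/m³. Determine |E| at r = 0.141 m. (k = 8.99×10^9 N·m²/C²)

E = 0

Take a concentric spherical Gaussian surface of radius r = 0.141 m (r < 0.18 m, inside the empty cavity).
No charge is enclosed, so by Gauss's law E·4πr² = 0 ⇒ E = 0.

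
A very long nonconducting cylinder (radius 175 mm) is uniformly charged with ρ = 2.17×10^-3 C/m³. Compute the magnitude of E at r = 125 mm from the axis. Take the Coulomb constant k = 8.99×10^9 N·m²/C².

Take a coaxial cylindrical Gaussian surface of radius r = 125 mm and length L (r < R).
Enclosed charge per unit length: λ_enc = ρ·πr² = (2.17×10^-3)π(0.125)² = 1.065×10^-4 C/m.
By Gauss's law (flux through the curved wall only), E·2πrL = λ_enc L/ε₀.
E = 2k|λ_enc|/r = 2(8.99×10^9)(1.065e-4)/(0.125) = 1.53×10^7 N/C.

E ≈ 1.53e7 N/C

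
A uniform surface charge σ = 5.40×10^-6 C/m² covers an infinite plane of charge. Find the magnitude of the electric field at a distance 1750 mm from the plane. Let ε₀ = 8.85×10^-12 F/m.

E = 3.05×10^5 N/C

The symmetry is planar: E is normal to the sheet and the same magnitude on both sides. Take a pillbox straddling the sheet with end-cap area A.
Flux Φ = 2EA and Q_enc = σA, so 2EA = σA/ε₀ ⇒ E = |σ|/(2ε₀), independent of distance.
E = |σ|/(2ε₀) = (5.40e-6)/(2·8.85×10^-12) = 3.05×10^5 N/C.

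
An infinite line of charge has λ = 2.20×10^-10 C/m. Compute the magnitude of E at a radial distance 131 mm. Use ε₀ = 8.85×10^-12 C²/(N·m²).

E = 30.2 N/C

Take a coaxial cylindrical Gaussian surface of radius r = 131 mm and length L.
Q_enc = λL, so λ_enc = 2.20×10^-10 C/m.
By Gauss's law (flux through the curved wall only), E·2πrL = λ_enc L/ε₀.
E = |λ_enc|/(2πε₀r) = (2.20×10^-10)/(2π·8.85×10^-12·0.131) = 30.2 N/C.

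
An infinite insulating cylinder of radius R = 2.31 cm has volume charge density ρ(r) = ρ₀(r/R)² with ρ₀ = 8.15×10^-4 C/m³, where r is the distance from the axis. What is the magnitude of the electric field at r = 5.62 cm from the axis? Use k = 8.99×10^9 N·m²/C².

E ≈ 2.19×10^5 N/C

Take a coaxial cylindrical Gaussian surface of radius r = 5.62 cm and length L (r > R, full charge per length enclosed).
λ_enc = 2π ∫₀^R ρ₀(r'/R)^2 r' dr' = 2πρ₀R²/4 = 6.831×10^-7 C/m.
Gauss's law: E·2πrL = λ_enc L/ε₀.
E = 2k|λ_enc|/r = 2(8.99×10^9)(6.831×10^-7)/(0.0562) = 2.19×10^5 N/C.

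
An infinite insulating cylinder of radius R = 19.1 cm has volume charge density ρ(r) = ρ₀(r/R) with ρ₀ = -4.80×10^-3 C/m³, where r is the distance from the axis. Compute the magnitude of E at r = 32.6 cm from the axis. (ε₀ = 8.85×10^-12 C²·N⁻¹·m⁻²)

Coaxial Gaussian cylinder, radius r = 32.6 cm, length L (r > R, full charge per length enclosed).
λ_enc = 2π ∫₀^R ρ₀(r'/R)^1 r' dr' = 2πρ₀R²/3 = -3.667×10^-4 C/m.
Since E is radial and uniform over the curved surface, Φ = E·2πrL = Q_enc/ε₀ = λ_enc L/ε₀.
E = |λ_enc|/(2πε₀r) = (3.667×10^-4)/(2π·8.85×10^-12·0.326) = 2.02e7 N/C.

|E| = 2.02e7 N/C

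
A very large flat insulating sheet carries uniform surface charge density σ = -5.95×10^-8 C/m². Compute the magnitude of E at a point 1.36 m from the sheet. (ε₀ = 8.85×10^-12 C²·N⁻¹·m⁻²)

E ≈ 3.36e3 V/m

By planar symmetry E is perpendicular to the sheet and uniform; use a Gaussian pillbox with flat faces of area A on each side of the sheet.
Flux Φ = 2EA and Q_enc = σA, so 2EA = σA/ε₀ ⇒ E = |σ|/(2ε₀), independent of distance.
E = |σ|/(2ε₀) = (5.95×10^-8)/(2·8.85×10^-12) = 3.36e3 N/C.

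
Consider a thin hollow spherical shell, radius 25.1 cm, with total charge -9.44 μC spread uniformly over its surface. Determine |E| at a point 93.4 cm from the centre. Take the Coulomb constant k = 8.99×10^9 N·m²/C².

E = 9.73e4 N/C

By spherical symmetry E is radial; choose a Gaussian sphere of radius r = 93.4 cm (r > 25.1 cm).
The entire shell is enclosed: Q_enc = -9.44e-6 C.
Since E is radial and uniform over the Gaussian sphere, Φ = E·4πr² = Q_enc/ε₀.
E = k|Q_enc|/r² = (8.99×10^9)(9.44e-6)/(0.934)² = 9.73e4 N/C.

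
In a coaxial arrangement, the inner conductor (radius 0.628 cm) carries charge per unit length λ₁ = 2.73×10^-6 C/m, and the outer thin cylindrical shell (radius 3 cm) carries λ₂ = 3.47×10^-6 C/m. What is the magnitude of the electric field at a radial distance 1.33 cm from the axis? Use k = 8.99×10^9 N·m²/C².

|E| ≈ 3.69×10^6 N/C

By cylindrical symmetry E is radial; use a coaxial Gaussian cylinder of radius 1.33 cm and length L (between the conductors, 0.628 cm < r < 3 cm).
Only the inner wire is enclosed; the outer shell contributes nothing inside itself. λ_enc = λ₁ = 2.73×10^-6 C/m.
Since E is radial and uniform over the curved surface, Φ = E·2πrL = Q_enc/ε₀ = λ_enc L/ε₀.
E = 2k|λ_enc|/r = 2(8.99×10^9)(2.73×10^-6)/(0.0133) = 3.69×10^6 N/C.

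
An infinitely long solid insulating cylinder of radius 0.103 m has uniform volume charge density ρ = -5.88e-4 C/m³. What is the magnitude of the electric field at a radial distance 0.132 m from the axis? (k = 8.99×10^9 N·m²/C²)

|E| ≈ 2.67×10^6 N/C

Choose a coaxial cylinder of radius r = 0.132 m (arbitrary length L) as the Gaussian surface (r > 0.103 m, full cross-section enclosed).
λ_enc = ρ·πR² = (-5.88×10^-4)π(0.103)² = -1.96×10^-5 C/m.
Applying ∮E·dA = Q_enc/ε₀ with the end caps contributing no flux:
E = 2k|λ_enc|/r = 2(8.99×10^9)(1.96×10^-5)/(0.132) = 2.67×10^6 N/C.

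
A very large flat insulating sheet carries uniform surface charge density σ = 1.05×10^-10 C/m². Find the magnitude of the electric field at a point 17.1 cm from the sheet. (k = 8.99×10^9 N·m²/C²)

Choose a cylindrical pillbox piercing the sheet, end faces (area A) parallel to it.
Only the two end caps contribute flux: Φ = 2EA. With Q_enc = σA, Gauss's law gives E = |σ|/(2ε₀).
E = 2πk|σ| = 2π(8.99×10^9)(1.05×10^-10) = 5.93 N/C.

E = 5.93 N/C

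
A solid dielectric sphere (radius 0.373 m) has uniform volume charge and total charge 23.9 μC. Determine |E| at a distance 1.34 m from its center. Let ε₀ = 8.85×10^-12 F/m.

By spherical symmetry E is radial; choose a Gaussian sphere of radius r = 1.34 m (r > R, so the entire charge is enclosed).
Q_enc = 23.9 μC = 2.39e-5 C.
Since E is radial and uniform over the Gaussian sphere, Φ = E·4πr² = Q_enc/ε₀.
E = |Q_enc|/(4πε₀r²) = (2.39×10^-5)/(4π·8.85×10^-12·(1.34)²) = 1.20×10^5 N/C.

1.20e5 N/C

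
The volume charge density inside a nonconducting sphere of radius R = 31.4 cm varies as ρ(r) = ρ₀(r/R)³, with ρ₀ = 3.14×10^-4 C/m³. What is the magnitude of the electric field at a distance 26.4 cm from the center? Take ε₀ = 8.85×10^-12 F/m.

Use a concentric Gaussian sphere at r = 26.4 cm (r < R).
Q_enc = ∫₀^r ρ(r')·4πr'² dr' = (4πρ₀/R³) ∫₀^r r'^5 dr' = 4πρ₀ r^6/(6·R³) = 7.192×10^-6 C.
By Gauss's law, ∮E·dA = E·4πr² = Q_enc/ε₀.
E = |Q_enc|/(4πε₀r²) = (7.192×10^-6)/(4π·8.85×10^-12·(0.264)²) = 9.28×10^5 N/C.

|E| = 9.28×10^5 N/C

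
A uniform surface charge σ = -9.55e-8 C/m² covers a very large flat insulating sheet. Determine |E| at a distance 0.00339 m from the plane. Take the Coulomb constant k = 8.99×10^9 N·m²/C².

|E| = 5.39×10^3 V/m

By planar symmetry E is perpendicular to the sheet and uniform; use a Gaussian pillbox with flat faces of area A on each side of the sheet.
Flux Φ = 2EA and Q_enc = σA, so 2EA = σA/ε₀ ⇒ E = |σ|/(2ε₀), independent of distance.
E = 2πk|σ| = 2π(8.99×10^9)(9.55e-8) = 5.39×10^3 N/C.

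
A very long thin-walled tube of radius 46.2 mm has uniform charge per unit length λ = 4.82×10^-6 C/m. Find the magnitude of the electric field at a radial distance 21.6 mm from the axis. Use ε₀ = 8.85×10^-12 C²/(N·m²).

E = 0 (no enclosed charge)

By cylindrical symmetry E is radial; use a coaxial Gaussian cylinder of radius 21.6 mm and length L (r < 46.2 mm, inside the shell).
All the surface charge lies outside this cylinder: Q_enc = 0, hence E = 0.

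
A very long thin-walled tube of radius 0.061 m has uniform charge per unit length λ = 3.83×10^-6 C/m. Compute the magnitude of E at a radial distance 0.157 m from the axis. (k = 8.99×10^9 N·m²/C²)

By cylindrical symmetry E is radial; use a coaxial Gaussian cylinder of radius 0.157 m and length L (r > 0.061 m).
The full line charge is enclosed: λ_enc = 3.83e-6 C/m.
Applying ∮E·dA = Q_enc/ε₀ with the end caps contributing no flux:
E = 2k|λ_enc|/r = 2(8.99×10^9)(3.83e-6)/(0.157) = 4.39×10^5 N/C.

|E| = 4.39e5 N/C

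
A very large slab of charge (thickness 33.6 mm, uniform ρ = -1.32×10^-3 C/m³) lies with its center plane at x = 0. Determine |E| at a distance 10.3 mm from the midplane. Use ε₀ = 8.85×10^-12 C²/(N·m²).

By symmetry E is perpendicular to the slab. A Gaussian pillbox from −10.3 mm to +10.3 mm (face area A) lies entirely within the slab.
Q_enc = ρ·(2x)·A and flux = 2EA, so 2EA = 2ρxA/ε₀ ⇒ E = |ρ|x/ε₀.
E = (1.32e-3)(0.0103)/(8.85×10^-12) = 1.54e6 N/C.

E ≈ 1.54×10^6 N/C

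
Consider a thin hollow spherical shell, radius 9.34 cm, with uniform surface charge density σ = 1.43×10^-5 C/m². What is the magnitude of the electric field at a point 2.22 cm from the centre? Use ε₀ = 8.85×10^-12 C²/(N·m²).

|E| = 0 V/m

By spherical symmetry E is radial; choose a Gaussian sphere of radius r = 2.22 cm (inside the shell, r < 9.34 cm).
All the charge is outside the Gaussian surface: Q_enc = 0, hence E = 0 everywhere inside the shell.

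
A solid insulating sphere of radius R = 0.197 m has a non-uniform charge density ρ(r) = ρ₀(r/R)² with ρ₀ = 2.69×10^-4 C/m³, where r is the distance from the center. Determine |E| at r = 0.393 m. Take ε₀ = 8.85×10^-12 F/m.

Symmetry ⇒ E = E(r) r̂. Gaussian sphere of radius r = 0.393 m (r > R, all charge enclosed).
Q_enc = 4π ∫₀^R ρ₀(r'/R)^2 r'² dr' = 4πρ₀R³/5 = 5.169×10^-6 C.
By Gauss's law, ∮E·dA = E·4πr² = Q_enc/ε₀.
E = |Q_enc|/(4πε₀r²) = (5.169×10^-6)/(4π·8.85×10^-12·(0.393)²) = 3.01×10^5 N/C.

|E| = 3.01×10^5 N/C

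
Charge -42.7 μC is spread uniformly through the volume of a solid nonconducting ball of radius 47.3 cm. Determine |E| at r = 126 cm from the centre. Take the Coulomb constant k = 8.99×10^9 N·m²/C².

Take a concentric spherical Gaussian surface of radius r = 126 cm (r > R, so the entire charge is enclosed).
Q_enc = -42.7 μC = -4.27e-5 C.
Since E is radial and uniform over the Gaussian sphere, Φ = E·4πr² = Q_enc/ε₀.
E = k|Q_enc|/r² = (8.99×10^9)(4.27×10^-5)/(1.26)² = 2.42×10^5 N/C.

E = 2.42×10^5 N/C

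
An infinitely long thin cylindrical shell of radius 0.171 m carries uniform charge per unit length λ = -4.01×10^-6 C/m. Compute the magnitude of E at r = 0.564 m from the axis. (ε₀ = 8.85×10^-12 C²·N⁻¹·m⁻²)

|E| ≈ 1.28×10^5 N/C

Take a coaxial cylindrical Gaussian surface of radius r = 0.564 m and length L (r > 0.171 m).
The full line charge is enclosed: λ_enc = -4.01×10^-6 C/m.
Since E is radial and uniform over the curved surface, Φ = E·2πrL = Q_enc/ε₀ = λ_enc L/ε₀.
E = |λ_enc|/(2πε₀r) = (4.01×10^-6)/(2π·8.85×10^-12·0.564) = 1.28×10^5 N/C.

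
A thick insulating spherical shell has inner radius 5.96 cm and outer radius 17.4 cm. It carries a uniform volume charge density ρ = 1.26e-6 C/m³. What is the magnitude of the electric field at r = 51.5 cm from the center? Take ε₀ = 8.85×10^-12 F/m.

Use a concentric Gaussian sphere at r = 51.5 cm (r > 17.4 cm, enclosing the whole shell).
Q_enc = ρ·(4π/3)(b³ − a³) = (1.26×10^-6)·(4π/3)·((0.174)³ − (0.0596)³) = 2.669e-8 C.
Gauss's law: E·4πr² = Q_enc/ε₀.
E = |Q_enc|/(4πε₀r²) = (2.669e-8)/(4π·8.85×10^-12·(0.515)²) = 905 N/C.

|E| ≈ 905 V/m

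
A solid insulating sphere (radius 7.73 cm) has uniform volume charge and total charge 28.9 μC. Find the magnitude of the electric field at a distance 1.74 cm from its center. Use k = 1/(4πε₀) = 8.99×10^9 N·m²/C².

9.79×10^6 V/m

Symmetry ⇒ E = E(r) r̂. Gaussian sphere of radius r = 1.74 cm (r < R).
For a uniform sphere the enclosed fraction is (r/R)³, so Q_enc = (28.9 μC)(0.0174/0.0773)³ = 3.296×10^-7 C.
Applying ∮E·dA = Q_enc/ε₀ with Φ = E(4πr²):
E = k|Q_enc|/r² = (8.99×10^9)(3.296e-7)/(0.0174)² = 9.79e6 N/C.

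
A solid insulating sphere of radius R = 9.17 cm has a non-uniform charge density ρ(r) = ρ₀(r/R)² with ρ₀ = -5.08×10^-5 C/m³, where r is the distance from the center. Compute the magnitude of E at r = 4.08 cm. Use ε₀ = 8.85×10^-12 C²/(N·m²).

E = 9.27×10^3 N/C

Use a concentric Gaussian sphere at r = 4.08 cm (r < R).
Integrate the density: Q_enc = 4π ∫₀^r ρ₀(r'/R)^2 r'² dr' = 4πρ₀ r^5/(5·R²) = -1.717×10^-9 C.
Applying ∮E·dA = Q_enc/ε₀ with Φ = E(4πr²):
E = |Q_enc|/(4πε₀r²) = (1.717e-9)/(4π·8.85×10^-12·(0.0408)²) = 9.27×10^3 N/C.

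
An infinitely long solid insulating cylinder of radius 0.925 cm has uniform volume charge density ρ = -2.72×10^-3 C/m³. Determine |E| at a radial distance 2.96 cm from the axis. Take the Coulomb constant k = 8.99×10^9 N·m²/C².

|E| ≈ 4.44×10^5 N/C

Coaxial Gaussian cylinder, radius r = 2.96 cm, length L (r > 0.925 cm, full cross-section enclosed).
λ_enc = ρ·πR² = (-2.72×10^-3)π(0.00925)² = -7.311×10^-7 C/m.
Since E is radial and uniform over the curved surface, Φ = E·2πrL = Q_enc/ε₀ = λ_enc L/ε₀.
E = 2k|λ_enc|/r = 2(8.99×10^9)(7.311e-7)/(0.0296) = 4.44×10^5 N/C.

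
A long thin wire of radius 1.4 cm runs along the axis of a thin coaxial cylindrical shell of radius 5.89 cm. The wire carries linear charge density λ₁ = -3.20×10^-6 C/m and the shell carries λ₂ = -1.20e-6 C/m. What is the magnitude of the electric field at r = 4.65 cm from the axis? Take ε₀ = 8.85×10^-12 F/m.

Coaxial Gaussian cylinder, radius r = 4.65 cm, length L (between the conductors, 1.4 cm < r < 5.89 cm).
The shell at 5.89 cm lies outside the Gaussian surface, so λ_enc = λ₁ = -3.20×10^-6 C/m.
Since E is radial and uniform over the curved surface, Φ = E·2πrL = Q_enc/ε₀ = λ_enc L/ε₀.
E = |λ_enc|/(2πε₀r) = (3.20e-6)/(2π·8.85×10^-12·0.0465) = 1.24×10^6 N/C.

|E| = 1.24×10^6 V/m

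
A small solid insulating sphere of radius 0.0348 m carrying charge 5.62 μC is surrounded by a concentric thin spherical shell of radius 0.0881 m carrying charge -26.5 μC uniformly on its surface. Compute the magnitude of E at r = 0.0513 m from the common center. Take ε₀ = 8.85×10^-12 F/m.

E ≈ 1.92e7 N/C

Use a concentric Gaussian sphere at r = 0.0513 m (between the bodies, 0.0348 m < r < 0.0881 m).
Only the inner charge is enclosed; the outer shell contributes nothing inside itself. Q_enc = 5.62 μC = 5.62×10^-6 C.
By Gauss's law, ∮E·dA = E·4πr² = Q_enc/ε₀.
E = |Q_enc|/(4πε₀r²) = (5.62e-6)/(4π·8.85×10^-12·(0.0513)²) = 1.92×10^7 N/C.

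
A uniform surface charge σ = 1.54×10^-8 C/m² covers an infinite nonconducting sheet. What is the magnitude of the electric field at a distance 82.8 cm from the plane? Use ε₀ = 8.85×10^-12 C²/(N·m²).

The symmetry is planar: E is normal to the sheet and the same magnitude on both sides. Take a pillbox straddling the sheet with end-cap area A.
Only the two end caps contribute flux: Φ = 2EA. With Q_enc = σA, Gauss's law gives E = |σ|/(2ε₀).
E = |σ|/(2ε₀) = (1.54e-8)/(2·8.85×10^-12) = 870 N/C.

E = 870 N/C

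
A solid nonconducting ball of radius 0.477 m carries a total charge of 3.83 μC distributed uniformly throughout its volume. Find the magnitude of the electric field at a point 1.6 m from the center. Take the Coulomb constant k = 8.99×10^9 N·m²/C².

Take a concentric spherical Gaussian surface of radius r = 1.6 m (r > R, so the entire charge is enclosed).
Q_enc = 3.83 μC = 3.83×10^-6 C.
Since E is radial and uniform over the Gaussian sphere, Φ = E·4πr² = Q_enc/ε₀.
E = k|Q_enc|/r² = (8.99×10^9)(3.83e-6)/(1.6)² = 1.34×10^4 N/C.

E = 1.34×10^4 N/C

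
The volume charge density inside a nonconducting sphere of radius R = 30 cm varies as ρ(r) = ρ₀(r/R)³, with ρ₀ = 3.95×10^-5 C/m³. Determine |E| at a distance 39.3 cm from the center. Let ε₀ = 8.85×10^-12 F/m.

1.30×10^5 N/C

Symmetry ⇒ E = E(r) r̂. Gaussian sphere of radius r = 39.3 cm (r > R, all charge enclosed).
Q_enc = 4π ∫₀^R ρ₀(r'/R)^3 r'² dr' = 4πρ₀R³/6 = 2.234×10^-6 C.
Gauss's law: E·4πr² = Q_enc/ε₀.
E = |Q_enc|/(4πε₀r²) = (2.234e-6)/(4π·8.85×10^-12·(0.393)²) = 1.30e5 N/C.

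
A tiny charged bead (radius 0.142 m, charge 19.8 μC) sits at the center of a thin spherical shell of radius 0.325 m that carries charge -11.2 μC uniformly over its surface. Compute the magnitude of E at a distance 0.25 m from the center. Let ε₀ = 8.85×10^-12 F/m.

Take a concentric spherical Gaussian surface of radius r = 0.25 m (between the bodies, 0.142 m < r < 0.325 m).
Only the inner charge is enclosed; the outer shell contributes nothing inside itself. Q_enc = 19.8 μC = 1.98e-5 C.
Gauss's law: E·4πr² = Q_enc/ε₀.
E = |Q_enc|/(4πε₀r²) = (1.98e-5)/(4π·8.85×10^-12·(0.25)²) = 2.85×10^6 N/C.

E ≈ 2.85×10^6 N/C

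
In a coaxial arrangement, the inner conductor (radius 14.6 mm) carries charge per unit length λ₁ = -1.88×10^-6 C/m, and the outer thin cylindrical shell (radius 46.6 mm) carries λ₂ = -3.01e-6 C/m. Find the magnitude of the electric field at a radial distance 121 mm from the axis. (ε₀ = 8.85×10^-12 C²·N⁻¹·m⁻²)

By cylindrical symmetry E is radial; use a coaxial Gaussian cylinder of radius 121 mm and length L (r > 46.6 mm, enclosing both).
λ_enc = λ₁ + λ₂ = (-1.88×10^-6) + (-3.01×10^-6) = -4.89e-6 C/m.
Gauss's law: E·2πrL = λ_enc L/ε₀.
E = |λ_enc|/(2πε₀r) = (4.89×10^-6)/(2π·8.85×10^-12·0.121) = 7.27×10^5 N/C.

7.27e5 V/m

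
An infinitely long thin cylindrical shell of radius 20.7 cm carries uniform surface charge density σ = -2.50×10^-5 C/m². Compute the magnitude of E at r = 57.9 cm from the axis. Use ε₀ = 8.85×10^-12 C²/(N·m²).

E = 1.01e6 V/m

Take a coaxial cylindrical Gaussian surface of radius r = 57.9 cm and length L (r > 20.7 cm).
The whole shell is enclosed: λ_enc = σ·2πR = (-2.50×10^-5)·2π·(0.207) = -3.252×10^-5 C/m.
Applying ∮E·dA = Q_enc/ε₀ with the end caps contributing no flux:
E = |λ_enc|/(2πε₀r) = (3.252×10^-5)/(2π·8.85×10^-12·0.579) = 1.01×10^6 N/C.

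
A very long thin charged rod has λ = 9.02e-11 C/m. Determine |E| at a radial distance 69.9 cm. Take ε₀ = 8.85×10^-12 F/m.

E ≈ 2.32 N/C

Coaxial Gaussian cylinder, radius r = 69.9 cm, length L.
Q_enc = λL, so λ_enc = 9.02×10^-11 C/m.
Applying ∮E·dA = Q_enc/ε₀ with the end caps contributing no flux:
E = |λ_enc|/(2πε₀r) = (9.02×10^-11)/(2π·8.85×10^-12·0.699) = 2.32 N/C.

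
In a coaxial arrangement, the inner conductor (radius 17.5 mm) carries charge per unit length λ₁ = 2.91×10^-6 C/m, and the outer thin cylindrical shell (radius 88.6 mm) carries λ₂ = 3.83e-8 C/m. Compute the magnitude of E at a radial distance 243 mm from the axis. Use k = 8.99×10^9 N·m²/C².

|E| ≈ 2.18×10^5 N/C

Take a coaxial cylindrical Gaussian surface of radius r = 243 mm and length L (r > 88.6 mm, enclosing both).
λ_enc = λ₁ + λ₂ = (2.91e-6) + (3.83×10^-8) = 2.948×10^-6 C/m.
Gauss's law: E·2πrL = λ_enc L/ε₀.
E = 2k|λ_enc|/r = 2(8.99×10^9)(2.948×10^-6)/(0.243) = 2.18×10^5 N/C.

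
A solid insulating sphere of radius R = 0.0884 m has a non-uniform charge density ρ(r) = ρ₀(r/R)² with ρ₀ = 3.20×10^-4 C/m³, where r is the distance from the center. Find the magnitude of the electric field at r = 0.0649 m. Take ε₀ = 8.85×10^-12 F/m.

Use a concentric Gaussian sphere at r = 0.0649 m (r < R).
Q_enc = ∫₀^r ρ(r')·4πr'² dr' = (4πρ₀/R²) ∫₀^r r'^4 dr' = 4πρ₀ r^5/(5·R²) = 1.185×10^-7 C.
Since E is radial and uniform over the Gaussian sphere, Φ = E·4πr² = Q_enc/ε₀.
E = |Q_enc|/(4πε₀r²) = (1.185×10^-7)/(4π·8.85×10^-12·(0.0649)²) = 2.53×10^5 N/C.

|E| = 2.53e5 N/C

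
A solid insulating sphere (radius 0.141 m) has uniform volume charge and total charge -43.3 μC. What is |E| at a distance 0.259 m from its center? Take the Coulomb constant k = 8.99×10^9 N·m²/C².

Symmetry ⇒ E = E(r) r̂. Gaussian sphere of radius r = 0.259 m (r > R, so the entire charge is enclosed).
Q_enc = -43.3 μC = -4.33e-5 C.
Gauss's law: E·4πr² = Q_enc/ε₀.
E = k|Q_enc|/r² = (8.99×10^9)(4.33×10^-5)/(0.259)² = 5.80×10^6 N/C.

|E| ≈ 5.80e6 N/C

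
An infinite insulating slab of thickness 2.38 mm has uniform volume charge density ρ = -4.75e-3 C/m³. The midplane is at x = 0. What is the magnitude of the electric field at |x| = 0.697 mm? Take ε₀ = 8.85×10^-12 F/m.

|E| = 3.74e5 N/C

By symmetry E is perpendicular to the slab. A Gaussian pillbox from −0.697 mm to +0.697 mm (face area A) lies entirely within the slab.
Q_enc = ρ·(2x)·A and flux = 2EA, so 2EA = 2ρxA/ε₀ ⇒ E = |ρ|x/ε₀.
E = (4.75e-3)(0.000697)/(8.85×10^-12) = 3.74×10^5 N/C.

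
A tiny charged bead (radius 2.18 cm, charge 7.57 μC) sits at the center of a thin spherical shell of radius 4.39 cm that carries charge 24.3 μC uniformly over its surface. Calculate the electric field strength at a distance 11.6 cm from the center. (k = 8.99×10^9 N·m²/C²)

Symmetry ⇒ E = E(r) r̂. Gaussian sphere of radius r = 11.6 cm (r > 4.39 cm, enclosing both).
Q_enc = (7.57 μC) + (24.3 μC) = 3.187×10^-5 C.
Gauss's law: E·4πr² = Q_enc/ε₀.
E = k|Q_enc|/r² = (8.99×10^9)(3.187×10^-5)/(0.116)² = 2.13×10^7 N/C.

E ≈ 2.13×10^7 N/C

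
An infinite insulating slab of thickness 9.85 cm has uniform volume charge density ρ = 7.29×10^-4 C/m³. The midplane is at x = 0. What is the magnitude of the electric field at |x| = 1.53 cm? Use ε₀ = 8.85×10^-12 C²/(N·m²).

1.26e6 N/C

By symmetry E is perpendicular to the slab. A Gaussian pillbox from −1.53 cm to +1.53 cm (face area A) lies entirely within the slab.
Q_enc = ρ·(2x)·A and flux = 2EA, so 2EA = 2ρxA/ε₀ ⇒ E = |ρ|x/ε₀.
E = (7.29e-4)(0.0153)/(8.85×10^-12) = 1.26×10^6 N/C.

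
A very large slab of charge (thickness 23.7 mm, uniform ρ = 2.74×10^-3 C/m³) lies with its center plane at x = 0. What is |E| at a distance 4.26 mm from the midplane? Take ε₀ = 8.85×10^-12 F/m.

|E| ≈ 1.32×10^6 N/C

By symmetry E is perpendicular to the slab. A Gaussian pillbox from −4.26 mm to +4.26 mm (face area A) lies entirely within the slab.
Q_enc = ρ·(2x)·A and flux = 2EA, so 2EA = 2ρxA/ε₀ ⇒ E = |ρ|x/ε₀.
E = (2.74×10^-3)(0.00426)/(8.85×10^-12) = 1.32e6 N/C.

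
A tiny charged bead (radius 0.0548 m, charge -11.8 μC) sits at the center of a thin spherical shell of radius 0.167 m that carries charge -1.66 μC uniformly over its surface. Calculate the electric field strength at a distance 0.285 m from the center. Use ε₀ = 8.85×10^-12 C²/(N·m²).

By spherical symmetry E is radial; choose a Gaussian sphere of radius r = 0.285 m (r > 0.167 m, enclosing both).
Q_enc = (-11.8 μC) + (-1.66 μC) = -1.346e-5 C.
Gauss's law: E·4πr² = Q_enc/ε₀.
E = |Q_enc|/(4πε₀r²) = (1.346×10^-5)/(4π·8.85×10^-12·(0.285)²) = 1.49×10^6 N/C.

|E| ≈ 1.49e6 N/C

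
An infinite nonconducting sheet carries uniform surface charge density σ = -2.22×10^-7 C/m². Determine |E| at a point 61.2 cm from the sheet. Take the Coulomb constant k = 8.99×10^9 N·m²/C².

1.25×10^4 N/C

Choose a cylindrical pillbox piercing the sheet, end faces (area A) parallel to it.
Flux Φ = 2EA and Q_enc = σA, so 2EA = σA/ε₀ ⇒ E = |σ|/(2ε₀), independent of distance.
E = 2πk|σ| = 2π(8.99×10^9)(2.22e-7) = 1.25×10^4 N/C.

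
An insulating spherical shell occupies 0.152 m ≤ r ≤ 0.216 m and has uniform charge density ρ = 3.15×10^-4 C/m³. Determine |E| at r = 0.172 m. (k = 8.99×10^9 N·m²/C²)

E ≈ 6.32×10^5 N/C

By spherical symmetry E is radial; choose a Gaussian sphere of radius r = 0.172 m (within the shell material, 0.152 m < r < 0.216 m).
Only the shell between 0.152 m and r is enclosed: Q_enc = ρ·(4π/3)(r³ − a³) = (3.15e-4)·(4π/3)·((0.172)³ − (0.152)³) = 2.08×10^-6 C.
By Gauss's law, ∮E·dA = E·4πr² = Q_enc/ε₀.
E = k|Q_enc|/r² = (8.99×10^9)(2.08e-6)/(0.172)² = 6.32×10^5 N/C.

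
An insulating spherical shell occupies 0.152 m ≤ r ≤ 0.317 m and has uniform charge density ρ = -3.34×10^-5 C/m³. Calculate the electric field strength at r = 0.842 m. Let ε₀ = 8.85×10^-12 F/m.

|E| = 5.03e4 V/m

By spherical symmetry E is radial; choose a Gaussian sphere of radius r = 0.842 m (r > 0.317 m, enclosing the whole shell).
Q_enc = ρ·(4π/3)(b³ − a³) = (-3.34e-5)·(4π/3)·((0.317)³ − (0.152)³) = -3.965×10^-6 C.
Since E is radial and uniform over the Gaussian sphere, Φ = E·4πr² = Q_enc/ε₀.
E = |Q_enc|/(4πε₀r²) = (3.965e-6)/(4π·8.85×10^-12·(0.842)²) = 5.03×10^4 N/C.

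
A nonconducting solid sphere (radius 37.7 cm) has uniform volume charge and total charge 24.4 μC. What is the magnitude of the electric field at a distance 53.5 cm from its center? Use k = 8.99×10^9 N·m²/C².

Symmetry ⇒ E = E(r) r̂. Gaussian sphere of radius r = 53.5 cm (r > R, so the entire charge is enclosed).
Q_enc = 24.4 μC = 2.44×10^-5 C.
Applying ∮E·dA = Q_enc/ε₀ with Φ = E(4πr²):
E = k|Q_enc|/r² = (8.99×10^9)(2.44×10^-5)/(0.535)² = 7.66×10^5 N/C.

|E| ≈ 7.66×10^5 N/C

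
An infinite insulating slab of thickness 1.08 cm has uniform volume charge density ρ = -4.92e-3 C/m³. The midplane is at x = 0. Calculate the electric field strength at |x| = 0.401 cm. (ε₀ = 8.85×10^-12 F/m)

E = 2.23×10^6 V/m

By symmetry E is perpendicular to the slab. A Gaussian pillbox from −0.401 cm to +0.401 cm (face area A) lies entirely within the slab.
Q_enc = ρ·(2x)·A and flux = 2EA, so 2EA = 2ρxA/ε₀ ⇒ E = |ρ|x/ε₀.
E = (4.92e-3)(0.00401)/(8.85×10^-12) = 2.23×10^6 N/C.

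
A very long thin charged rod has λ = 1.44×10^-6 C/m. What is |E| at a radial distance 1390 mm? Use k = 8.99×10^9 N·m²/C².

|E| = 1.86×10^4 N/C

By cylindrical symmetry E is radial; use a coaxial Gaussian cylinder of radius 1390 mm and length L.
Q_enc = λL, so λ_enc = 1.44×10^-6 C/m.
Since E is radial and uniform over the curved surface, Φ = E·2πrL = Q_enc/ε₀ = λ_enc L/ε₀.
E = 2k|λ_enc|/r = 2(8.99×10^9)(1.44×10^-6)/(1.39) = 1.86×10^4 N/C.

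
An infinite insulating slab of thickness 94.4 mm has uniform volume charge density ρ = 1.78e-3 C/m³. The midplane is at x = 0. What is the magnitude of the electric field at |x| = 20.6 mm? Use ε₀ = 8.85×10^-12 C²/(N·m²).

By symmetry E is perpendicular to the slab. A Gaussian pillbox from −20.6 mm to +20.6 mm (face area A) lies entirely within the slab.
Q_enc = ρ·(2x)·A and flux = 2EA, so 2EA = 2ρxA/ε₀ ⇒ E = |ρ|x/ε₀.
E = (1.78×10^-3)(0.0206)/(8.85×10^-12) = 4.14×10^6 N/C.

|E| ≈ 4.14×10^6 N/C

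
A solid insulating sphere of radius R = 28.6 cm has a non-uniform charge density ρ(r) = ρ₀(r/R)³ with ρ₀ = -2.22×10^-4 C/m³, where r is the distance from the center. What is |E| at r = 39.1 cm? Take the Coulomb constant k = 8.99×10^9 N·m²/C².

E ≈ 6.40×10^5 N/C

Use a concentric Gaussian sphere at r = 39.1 cm (r > R, all charge enclosed).
Q_enc = 4π ∫₀^R ρ₀(r'/R)^3 r'² dr' = 4πρ₀R³/6 = -1.088e-5 C.
Gauss's law: E·4πr² = Q_enc/ε₀.
E = k|Q_enc|/r² = (8.99×10^9)(1.088×10^-5)/(0.391)² = 6.40×10^5 N/C.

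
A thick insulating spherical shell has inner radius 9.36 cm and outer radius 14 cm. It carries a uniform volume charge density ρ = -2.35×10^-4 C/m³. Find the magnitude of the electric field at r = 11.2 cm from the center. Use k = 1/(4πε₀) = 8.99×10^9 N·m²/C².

By spherical symmetry E is radial; choose a Gaussian sphere of radius r = 11.2 cm (within the shell material, 9.36 cm < r < 14 cm).
Enclosed charge is the volume from a to r: Q_enc = (4π/3)ρ(r³ − a³) = -5.758e-7 C.
Gauss's law: E·4πr² = Q_enc/ε₀.
E = k|Q_enc|/r² = (8.99×10^9)(5.758×10^-7)/(0.112)² = 4.13×10^5 N/C.

|E| = 4.13e5 N/C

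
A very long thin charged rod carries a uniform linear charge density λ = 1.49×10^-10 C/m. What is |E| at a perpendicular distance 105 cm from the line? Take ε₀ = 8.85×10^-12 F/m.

|E| = 2.55 V/m

By cylindrical symmetry E is radial; use a coaxial Gaussian cylinder of radius 105 cm and length L.
Q_enc = λL, so λ_enc = 1.49×10^-10 C/m.
By Gauss's law (flux through the curved wall only), E·2πrL = λ_enc L/ε₀.
E = |λ_enc|/(2πε₀r) = (1.49×10^-10)/(2π·8.85×10^-12·1.05) = 2.55 N/C.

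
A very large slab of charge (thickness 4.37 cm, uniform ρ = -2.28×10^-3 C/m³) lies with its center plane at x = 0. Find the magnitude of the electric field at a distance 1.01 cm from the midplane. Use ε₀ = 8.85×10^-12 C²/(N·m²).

|E| = 2.60×10^6 V/m

By symmetry E is perpendicular to the slab. A Gaussian pillbox from −1.01 cm to +1.01 cm (face area A) lies entirely within the slab.
Q_enc = ρ·(2x)·A and flux = 2EA, so 2EA = 2ρxA/ε₀ ⇒ E = |ρ|x/ε₀.
E = (2.28×10^-3)(0.0101)/(8.85×10^-12) = 2.60×10^6 N/C.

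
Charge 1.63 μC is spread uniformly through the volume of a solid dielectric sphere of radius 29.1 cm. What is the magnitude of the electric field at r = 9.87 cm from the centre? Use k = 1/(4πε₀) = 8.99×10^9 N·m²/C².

Take a concentric spherical Gaussian surface of radius r = 9.87 cm (r < R).
Only the charge within r is enclosed: Q_enc = Q·(r/R)³ = (1.63 μC)·(9.87 cm/29.1 cm)³ = 6.36×10^-8 C.
Since E is radial and uniform over the Gaussian sphere, Φ = E·4πr² = Q_enc/ε₀.
E = k|Q_enc|/r² = (8.99×10^9)(6.36×10^-8)/(0.0987)² = 5.87×10^4 N/C.

E ≈ 5.87×10^4 N/C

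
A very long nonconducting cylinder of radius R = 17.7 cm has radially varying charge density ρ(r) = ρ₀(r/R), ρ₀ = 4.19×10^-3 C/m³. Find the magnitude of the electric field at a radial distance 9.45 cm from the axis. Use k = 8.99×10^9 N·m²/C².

Choose a coaxial cylinder of radius r = 9.45 cm (arbitrary length L) as the Gaussian surface (r < R).
Integrating ρ over the cross-section to radius r: λ_enc = (2πρ₀/R) ∫₀^r r'^2 dr' = 2πρ₀ r^3/(3·R) = 4.184e-5 C/m.
Since E is radial and uniform over the curved surface, Φ = E·2πrL = Q_enc/ε₀ = λ_enc L/ε₀.
E = 2k|λ_enc|/r = 2(8.99×10^9)(4.184e-5)/(0.0945) = 7.96×10^6 N/C.

E = 7.96e6 N/C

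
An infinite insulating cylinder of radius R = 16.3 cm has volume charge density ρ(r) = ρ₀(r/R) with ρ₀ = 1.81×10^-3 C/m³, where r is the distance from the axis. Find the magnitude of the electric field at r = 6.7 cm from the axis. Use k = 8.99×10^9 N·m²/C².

Choose a coaxial cylinder of radius r = 6.7 cm (arbitrary length L) as the Gaussian surface (r < R).
Integrating ρ over the cross-section to radius r: λ_enc = (2πρ₀/R) ∫₀^r r'^2 dr' = 2πρ₀ r^3/(3·R) = 6.995×10^-6 C/m.
By Gauss's law (flux through the curved wall only), E·2πrL = λ_enc L/ε₀.
E = 2k|λ_enc|/r = 2(8.99×10^9)(6.995×10^-6)/(0.067) = 1.88e6 N/C.

1.88e6 N/C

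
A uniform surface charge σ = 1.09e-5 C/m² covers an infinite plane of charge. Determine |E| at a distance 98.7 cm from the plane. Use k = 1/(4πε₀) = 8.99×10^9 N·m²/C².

By planar symmetry E is perpendicular to the sheet and uniform; use a Gaussian pillbox with flat faces of area A on each side of the sheet.
Only the two end caps contribute flux: Φ = 2EA. With Q_enc = σA, Gauss's law gives E = |σ|/(2ε₀).
E = 2πk|σ| = 2π(8.99×10^9)(1.09×10^-5) = 6.16×10^5 N/C.

E ≈ 6.16×10^5 N/C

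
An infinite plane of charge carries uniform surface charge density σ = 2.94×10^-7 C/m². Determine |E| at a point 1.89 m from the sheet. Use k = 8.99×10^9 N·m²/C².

E = 1.66×10^4 N/C

The symmetry is planar: E is normal to the sheet and the same magnitude on both sides. Take a pillbox straddling the sheet with end-cap area A.
Flux Φ = 2EA and Q_enc = σA, so 2EA = σA/ε₀ ⇒ E = |σ|/(2ε₀), independent of distance.
E = 2πk|σ| = 2π(8.99×10^9)(2.94×10^-7) = 1.66×10^4 N/C.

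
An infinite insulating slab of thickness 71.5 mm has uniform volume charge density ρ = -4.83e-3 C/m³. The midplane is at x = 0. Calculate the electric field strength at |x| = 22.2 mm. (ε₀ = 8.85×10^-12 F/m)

By symmetry E is perpendicular to the slab. A Gaussian pillbox from −22.2 mm to +22.2 mm (face area A) lies entirely within the slab.
Q_enc = ρ·(2x)·A and flux = 2EA, so 2EA = 2ρxA/ε₀ ⇒ E = |ρ|x/ε₀.
E = (4.83×10^-3)(0.0222)/(8.85×10^-12) = 1.21×10^7 N/C.

E ≈ 1.21×10^7 N/C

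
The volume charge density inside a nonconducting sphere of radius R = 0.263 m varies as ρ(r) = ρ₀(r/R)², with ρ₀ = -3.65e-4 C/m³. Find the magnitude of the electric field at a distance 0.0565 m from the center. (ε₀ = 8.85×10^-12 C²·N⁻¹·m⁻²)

Take a concentric spherical Gaussian surface of radius r = 0.0565 m (r < R).
Q_enc = ∫₀^r ρ(r')·4πr'² dr' = (4πρ₀/R²) ∫₀^r r'^4 dr' = 4πρ₀ r^5/(5·R²) = -7.636e-9 C.
Applying ∮E·dA = Q_enc/ε₀ with Φ = E(4πr²):
E = |Q_enc|/(4πε₀r²) = (7.636×10^-9)/(4π·8.85×10^-12·(0.0565)²) = 2.15×10^4 N/C.

|E| = 2.15×10^4 V/m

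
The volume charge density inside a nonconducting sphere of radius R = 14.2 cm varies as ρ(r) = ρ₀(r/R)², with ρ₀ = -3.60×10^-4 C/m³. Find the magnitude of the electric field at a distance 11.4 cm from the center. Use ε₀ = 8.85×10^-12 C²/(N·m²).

Use a concentric Gaussian sphere at r = 11.4 cm (r < R).
Integrate the density: Q_enc = 4π ∫₀^r ρ₀(r'/R)^2 r'² dr' = 4πρ₀ r^5/(5·R²) = -8.64×10^-7 C.
By Gauss's law, ∮E·dA = E·4πr² = Q_enc/ε₀.
E = |Q_enc|/(4πε₀r²) = (8.64×10^-7)/(4π·8.85×10^-12·(0.114)²) = 5.98e5 N/C.

E ≈ 5.98×10^5 V/m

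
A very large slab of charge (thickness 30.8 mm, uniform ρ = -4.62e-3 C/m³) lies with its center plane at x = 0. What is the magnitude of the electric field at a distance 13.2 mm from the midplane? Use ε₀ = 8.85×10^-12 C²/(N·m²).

By symmetry E is perpendicular to the slab. A Gaussian pillbox from −13.2 mm to +13.2 mm (face area A) lies entirely within the slab.
Q_enc = ρ·(2x)·A and flux = 2EA, so 2EA = 2ρxA/ε₀ ⇒ E = |ρ|x/ε₀.
E = (4.62×10^-3)(0.0132)/(8.85×10^-12) = 6.89e6 N/C.

6.89×10^6 V/m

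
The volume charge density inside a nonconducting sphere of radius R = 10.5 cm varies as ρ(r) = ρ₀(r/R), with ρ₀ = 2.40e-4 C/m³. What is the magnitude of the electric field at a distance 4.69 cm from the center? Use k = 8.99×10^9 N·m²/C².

|E| = 1.42×10^5 V/m

Take a concentric spherical Gaussian surface of radius r = 4.69 cm (r < R).
Q_enc = ∫₀^r ρ(r')·4πr'² dr' = (4πρ₀/R) ∫₀^r r'^3 dr' = 4πρ₀ r^4/(4·R) = 3.474e-8 C.
Applying ∮E·dA = Q_enc/ε₀ with Φ = E(4πr²):
E = k|Q_enc|/r² = (8.99×10^9)(3.474×10^-8)/(0.0469)² = 1.42×10^5 N/C.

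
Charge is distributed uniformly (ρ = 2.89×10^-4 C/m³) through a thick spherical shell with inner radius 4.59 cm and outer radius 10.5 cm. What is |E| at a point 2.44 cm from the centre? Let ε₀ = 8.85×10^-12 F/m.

Symmetry ⇒ E = E(r) r̂. Gaussian sphere of radius r = 2.44 cm (r < 4.59 cm, inside the empty cavity).
Q_enc = 0 (all charge lies at larger r); Gauss's law gives E = 0.

E = 0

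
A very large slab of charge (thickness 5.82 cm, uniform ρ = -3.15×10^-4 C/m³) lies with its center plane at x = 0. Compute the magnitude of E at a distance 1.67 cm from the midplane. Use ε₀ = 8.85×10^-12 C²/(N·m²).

By symmetry E is perpendicular to the slab. A Gaussian pillbox from −1.67 cm to +1.67 cm (face area A) lies entirely within the slab.
Q_enc = ρ·(2x)·A and flux = 2EA, so 2EA = 2ρxA/ε₀ ⇒ E = |ρ|x/ε₀.
E = (3.15e-4)(0.0167)/(8.85×10^-12) = 5.94×10^5 N/C.

|E| = 5.94e5 V/m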